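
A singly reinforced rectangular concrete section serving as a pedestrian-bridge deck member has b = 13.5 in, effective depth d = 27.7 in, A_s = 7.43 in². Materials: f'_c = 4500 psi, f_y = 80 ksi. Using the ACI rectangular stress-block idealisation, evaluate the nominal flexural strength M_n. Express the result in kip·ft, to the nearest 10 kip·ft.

T = A_s f_y = 7.43 × 80 = 594.4 kips.
a = T/(0.85 f'_c b) = 594.4/(0.85 × 4.5 × 13.5) = 11.511 in.
M_n = T(d − a/2) = 594.4 × (27.7 − 5.7555) = 13043.8 kip·in = 13043.8/12 = 1086.98 kip·ft.

M_n ≈ 1090 kip·ft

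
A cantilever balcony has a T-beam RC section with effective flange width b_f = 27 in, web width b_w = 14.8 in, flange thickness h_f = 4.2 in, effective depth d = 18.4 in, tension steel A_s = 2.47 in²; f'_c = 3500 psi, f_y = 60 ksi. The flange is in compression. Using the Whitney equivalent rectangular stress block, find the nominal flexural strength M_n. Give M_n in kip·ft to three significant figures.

Tension: T = A_s f_y = 2.47 × 60 = 148.2 kips.
Try a within the flange: a = T/(0.85 f'_c b_f) = 148.2/(0.85 × 3.5 × 27) = 1.845 in.
Since a = 1.845 ≤ h_f = 4.2 in, the stress block lies entirely in the flange; analyse as a rectangular beam of width b_f.
M_n = T(d − a/2) = 148.2 × (18.4 − 0.9225) = 2590.2 kip·in.
M_n = 2590.2/12 = 215.85 kip·ft.

M_n ≈ 216 kip·ft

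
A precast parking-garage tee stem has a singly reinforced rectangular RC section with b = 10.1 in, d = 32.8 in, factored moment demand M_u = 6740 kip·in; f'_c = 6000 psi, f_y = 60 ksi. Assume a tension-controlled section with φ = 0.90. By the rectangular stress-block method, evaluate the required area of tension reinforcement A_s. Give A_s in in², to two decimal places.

A_s ≈ 4.10 in²

M_n = M_u/φ = 6740/0.90 = 7488.89 kip·in.
From M_n = 0.85 f'_c a b (d − a/2):
a = d − √(d² − 2M_n/(0.85 f'_c b)) = 32.8 − √(32.8² − 2 × 7488.89/(0.85 × 6 × 10.1)) = 4.781 in.
A_s = 0.85 f'_c a b / f_y = 0.85 × 6 × 4.781 × 10.1 / 60 = 4.104 in².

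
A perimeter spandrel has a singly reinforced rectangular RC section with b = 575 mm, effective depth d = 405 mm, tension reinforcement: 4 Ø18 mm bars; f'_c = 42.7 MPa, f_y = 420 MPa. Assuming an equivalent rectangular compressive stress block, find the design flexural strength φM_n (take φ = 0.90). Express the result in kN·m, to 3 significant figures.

φM_n ≈ 152 kN·m

A_s = 4 × 254 = 1016 mm².
T = A_s f_y = 1016 × 420 = 426720 N = 426.72 kN.
From C = T: a = T/(0.85 f'_c b) = 426720/(0.85 × 42.7 × 575) = 20.45 mm.
M_n = T(d − a/2) = 426.72 kN × (405 − 10.225) mm = 168.46 kN·m.
φM_n = 0.90 × 168.46 = 151.61 kN·m.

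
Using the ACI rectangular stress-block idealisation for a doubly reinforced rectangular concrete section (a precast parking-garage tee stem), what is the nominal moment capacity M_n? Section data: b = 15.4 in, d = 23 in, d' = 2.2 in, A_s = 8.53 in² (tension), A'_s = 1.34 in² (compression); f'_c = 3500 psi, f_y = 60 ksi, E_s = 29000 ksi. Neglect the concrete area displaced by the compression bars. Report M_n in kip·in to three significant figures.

Assume both steels yield.
a = (A_s − A'_s) f_y/(0.85 f'_c b) = (8.53 − 1.34) × 60/(0.85 × 3.5 × 15.4) = 9.416 in.
c = a/β₁ = 9.416/0.85 = 11.078 in; ε'_s = 0.003(c − d')/c = 0.0024 ≥ ε_y = 0.0021, so the compression steel yields.
M_n = (A_s − A'_s) f_y (d − a/2) + A'_s f_y (d − d') = 431.4 × (23 − 4.708) + 80.4 × (23 − 2.2) = 7891.2 + 1672.3 = 9563.5 kip·in.

M_n ≈ 9560 kip·in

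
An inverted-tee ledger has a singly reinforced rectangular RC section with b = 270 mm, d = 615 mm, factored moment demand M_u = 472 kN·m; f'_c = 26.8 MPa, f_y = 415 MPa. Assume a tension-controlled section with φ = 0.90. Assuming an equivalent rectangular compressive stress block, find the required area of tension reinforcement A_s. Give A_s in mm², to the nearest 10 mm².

A_s ≈ 2360 mm²

M_n = M_u/φ = 472/0.90 = 524.444 kN·m.
With M_n = 0.85 f'_c a b (d − a/2), solve the quadratic for a:
a = d − √(d² − 2M_n/(0.85 f'_c b)) = 615 − √(615² − 2 × 524.444×10⁶/(0.85 × 26.8 × 270)) = 159.27 mm.
A_s = 0.85 f'_c a b / f_y = 0.85 × 26.8 × 159.27 × 270 / 415 = 2360.5 mm².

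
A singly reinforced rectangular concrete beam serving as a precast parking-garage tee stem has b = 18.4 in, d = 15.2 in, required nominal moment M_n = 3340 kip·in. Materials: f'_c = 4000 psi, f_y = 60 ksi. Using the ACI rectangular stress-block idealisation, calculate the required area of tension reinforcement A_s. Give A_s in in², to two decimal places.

A_s ≈ 4.23 in²

From M_n = 0.85 f'_c a b (d − a/2):
a = d − √(d² − 2M_n/(0.85 f'_c b)) = 15.2 − √(15.2² − 2 × 3340/(0.85 × 4 × 18.4)) = 4.053 in.
A_s = 0.85 f'_c a b / f_y = 0.85 × 4 × 4.053 × 18.4 / 60 = 4.226 in².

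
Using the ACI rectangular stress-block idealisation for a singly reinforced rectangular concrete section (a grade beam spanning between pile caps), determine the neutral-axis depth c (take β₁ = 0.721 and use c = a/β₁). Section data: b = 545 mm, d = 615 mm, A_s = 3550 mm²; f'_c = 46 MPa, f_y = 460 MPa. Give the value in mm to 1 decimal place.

c ≈ 106.3 mm

T = A_s f_y = 3550 × 460 = 1633000 N = 1633 kN.
Setting C = 0.85 f'_c a b equal to T: a = 1633000/(0.85 × 46 × 545) = 76.632 mm.
With β₁ = 0.721, c = a/β₁ = 76.632/0.721 = 106.3 mm.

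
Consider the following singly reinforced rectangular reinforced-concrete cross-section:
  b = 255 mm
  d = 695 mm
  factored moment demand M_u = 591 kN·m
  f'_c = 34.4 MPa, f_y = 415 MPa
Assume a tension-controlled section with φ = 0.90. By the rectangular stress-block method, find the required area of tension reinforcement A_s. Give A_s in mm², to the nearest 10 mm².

A_s ≈ 2530 mm²

M_n = M_u/φ = 591/0.90 = 656.667 kN·m.
With M_n = 0.85 f'_c a b (d − a/2), solve the quadratic for a:
a = d − √(d² − 2M_n/(0.85 f'_c b)) = 695 − √(695² − 2 × 656.667×10⁶/(0.85 × 34.4 × 255)) = 141.03 mm.
A_s = 0.85 f'_c a b / f_y = 0.85 × 34.4 × 141.03 × 255 / 415 = 2533.9 mm².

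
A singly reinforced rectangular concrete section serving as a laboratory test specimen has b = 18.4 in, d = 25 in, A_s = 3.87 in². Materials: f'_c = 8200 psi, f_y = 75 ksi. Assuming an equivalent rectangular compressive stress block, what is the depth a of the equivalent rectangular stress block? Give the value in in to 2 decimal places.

T = A_s f_y = 3.87 × 75 = 290.25 kips.
a = T/(0.85 f'_c b) = 290.25/(0.85 × 8.2 × 18.4) = 2.26 in.

a ≈ 2.26 in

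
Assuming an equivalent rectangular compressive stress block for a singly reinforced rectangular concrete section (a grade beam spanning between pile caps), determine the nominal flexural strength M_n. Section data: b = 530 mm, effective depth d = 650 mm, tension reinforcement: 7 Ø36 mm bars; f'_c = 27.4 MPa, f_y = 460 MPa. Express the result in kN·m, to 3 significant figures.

M_n ≈ 1700 kN·m

A_s = 7 × 1018 = 7126 mm².
T = A_s f_y = 7126 × 460 = 3277960 N = 3277.96 kN.
From C = T: a = T/(0.85 f'_c b) = 3277960/(0.85 × 27.4 × 530) = 265.56 mm.
M_n = T(d − a/2) = 3277.96 kN × (650 − 132.78) mm = 1695.43 kN·m.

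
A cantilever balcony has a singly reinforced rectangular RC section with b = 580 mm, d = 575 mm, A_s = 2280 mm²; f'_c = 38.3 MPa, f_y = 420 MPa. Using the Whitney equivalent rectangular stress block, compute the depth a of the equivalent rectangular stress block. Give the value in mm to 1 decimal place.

T = A_s f_y = 2280 × 420 = 957600 N = 957.6 kN.
Setting C = 0.85 f'_c a b equal to T: a = 957600/(0.85 × 38.3 × 580) = 50.7 mm.

a ≈ 50.7 mm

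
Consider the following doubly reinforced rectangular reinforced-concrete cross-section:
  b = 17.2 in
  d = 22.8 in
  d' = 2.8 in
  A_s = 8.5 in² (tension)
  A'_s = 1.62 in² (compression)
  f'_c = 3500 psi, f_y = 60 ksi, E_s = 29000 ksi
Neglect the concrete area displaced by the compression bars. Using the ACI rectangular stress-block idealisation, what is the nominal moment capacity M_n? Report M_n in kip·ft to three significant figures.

M_n ≈ 808 kip·ft

Assume both steels yield.
a = (A_s − A'_s) f_y/(0.85 f'_c b) = (8.5 − 1.62) × 60/(0.85 × 3.5 × 17.2) = 8.067 in.
c = a/β₁ = 8.067/0.85 = 9.491 in; ε'_s = 0.003(c − d')/c = 0.0021 ≥ ε_y = 0.0021, so the compression steel yields.
M_n = (A_s − A'_s) f_y (d − a/2) + A'_s f_y (d − d') = 412.8 × (22.8 − 4.0335) + 97.2 × (22.8 − 2.8) = 7746.8 + 1944.0 = 9690.8 kip·in = 9690.8/12 = 807.57 kip·ft.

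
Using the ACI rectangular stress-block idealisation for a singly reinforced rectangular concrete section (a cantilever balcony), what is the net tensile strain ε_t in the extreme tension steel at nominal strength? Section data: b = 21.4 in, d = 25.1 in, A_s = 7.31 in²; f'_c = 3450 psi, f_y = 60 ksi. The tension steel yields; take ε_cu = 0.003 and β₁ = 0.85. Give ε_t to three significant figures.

ε_t ≈ 0.00616

a = A_s f_y/(0.85 f'_c b) = 6.989 in.
β₁ = 0.85, so c = a/β₁ = 6.989/0.85 = 8.222 in.
From the linear strain diagram with ε_cu = 0.003: ε_t = 0.003 (d − c)/c = 0.003 × (25.1 − 8.222)/8.222 = 0.00616.
Since ε_t ≥ 0.005, the section is tension-controlled.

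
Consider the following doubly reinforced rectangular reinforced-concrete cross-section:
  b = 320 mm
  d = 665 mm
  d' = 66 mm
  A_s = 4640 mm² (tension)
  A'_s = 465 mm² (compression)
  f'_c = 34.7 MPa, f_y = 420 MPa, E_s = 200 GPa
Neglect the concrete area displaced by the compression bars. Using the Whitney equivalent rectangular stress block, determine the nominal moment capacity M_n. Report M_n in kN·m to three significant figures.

Assume both tension and compression steel yield.
Net tension couple steel: A_s − A'_s = 4175 mm².
a = (A_s − A'_s) f_y / (0.85 f'_c b) = 1753500/(0.85 × 34.7 × 320) = 185.78 mm.
c = a/β₁ = 185.78/0.802 = 231.65 mm; ε'_s = 0.003(c − d')/c = 0.0021 ≥ f_y/E_s = 0.0021, so compression steel does yield.
M_n = (A_s − A'_s) f_y (d − a/2) + A'_s f_y (d − d') = [1753500 × (665 − 92.89) + 195300 × (665 − 66)] × 10⁻⁶ = 1003.19 + 116.98 = 1120.17 kN·m.

M_n ≈ 1120 kN·m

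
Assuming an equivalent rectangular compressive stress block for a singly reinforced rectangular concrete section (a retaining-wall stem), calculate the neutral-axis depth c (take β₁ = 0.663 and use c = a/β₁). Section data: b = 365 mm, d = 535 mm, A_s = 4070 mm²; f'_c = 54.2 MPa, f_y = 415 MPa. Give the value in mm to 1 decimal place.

c ≈ 151.5 mm

T = A_s f_y = 4070 × 415 = 1689050 N = 1689.05 kN.
Setting C = 0.85 f'_c a b equal to T: a = 1689050/(0.85 × 54.2 × 365) = 100.446 mm.
With β₁ = 0.663, c = a/β₁ = 100.446/0.663 = 151.5 mm.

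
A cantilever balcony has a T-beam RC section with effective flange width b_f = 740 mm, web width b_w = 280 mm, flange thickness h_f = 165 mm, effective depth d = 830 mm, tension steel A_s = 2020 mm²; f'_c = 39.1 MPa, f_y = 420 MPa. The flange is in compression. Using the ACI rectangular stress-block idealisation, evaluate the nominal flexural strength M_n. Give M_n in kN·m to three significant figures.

M_n ≈ 690 kN·m

Tension: T = A_s f_y = 2020 × 420 = 848400 N.
Try a within the flange: a = T/(0.85 f'_c b_f) = 848400/(0.85 × 39.1 × 740) = 34.50 mm.
Since a = 34.50 ≤ h_f = 165 mm, the stress block lies entirely in the flange; analyse as a rectangular beam of width b_f.
M_n = T(d − a/2) = 848400 × (830 − 17.25) = 689.54 × 10⁶ N·mm.
M_n = 689.54 kN·m.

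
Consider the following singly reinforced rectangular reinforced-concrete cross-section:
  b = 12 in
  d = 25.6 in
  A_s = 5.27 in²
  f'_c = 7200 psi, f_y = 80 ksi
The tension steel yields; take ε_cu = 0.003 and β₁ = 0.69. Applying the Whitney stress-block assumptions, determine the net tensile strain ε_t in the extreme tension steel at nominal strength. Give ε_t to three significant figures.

a = A_s f_y/(0.85 f'_c b) = 5.741 in.
β₁ = 0.69, so c = a/β₁ = 5.741/0.69 = 8.320 in.
From the linear strain diagram with ε_cu = 0.003: ε_t = 0.003 (d − c)/c = 0.003 × (25.6 − 8.320)/8.320 = 0.00623.
Since ε_t ≥ 0.005, the section is tension-controlled.

ε_t ≈ 0.00623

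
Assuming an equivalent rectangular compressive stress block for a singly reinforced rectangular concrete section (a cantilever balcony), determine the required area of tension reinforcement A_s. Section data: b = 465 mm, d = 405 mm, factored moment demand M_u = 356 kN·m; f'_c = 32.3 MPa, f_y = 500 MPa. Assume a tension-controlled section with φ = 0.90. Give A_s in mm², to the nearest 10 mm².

M_n = M_u/φ = 356/0.90 = 395.556 kN·m.
With M_n = 0.85 f'_c a b (d − a/2), solve the quadratic for a:
a = d − √(d² − 2M_n/(0.85 f'_c b)) = 405 − √(405² − 2 × 395.556×10⁶/(0.85 × 32.3 × 465)) = 85.54 mm.
A_s = 0.85 f'_c a b / f_y = 0.85 × 32.3 × 85.54 × 465 / 500 = 2184.1 mm².

A_s ≈ 2180 mm²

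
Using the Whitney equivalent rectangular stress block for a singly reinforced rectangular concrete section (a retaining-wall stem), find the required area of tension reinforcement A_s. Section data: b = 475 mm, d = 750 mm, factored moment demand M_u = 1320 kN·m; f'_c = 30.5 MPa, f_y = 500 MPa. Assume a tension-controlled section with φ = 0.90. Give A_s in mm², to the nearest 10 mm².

A_s ≈ 4450 mm²

M_n = M_u/φ = 1320/0.90 = 1466.67 kN·m.
With M_n = 0.85 f'_c a b (d − a/2), solve the quadratic for a:
a = d − √(d² − 2M_n/(0.85 f'_c b)) = 750 − √(750² − 2 × 1466.67×10⁶/(0.85 × 30.5 × 475)) = 180.53 mm.
A_s = 0.85 f'_c a b / f_y = 0.85 × 30.5 × 180.53 × 475 / 500 = 4446.2 mm².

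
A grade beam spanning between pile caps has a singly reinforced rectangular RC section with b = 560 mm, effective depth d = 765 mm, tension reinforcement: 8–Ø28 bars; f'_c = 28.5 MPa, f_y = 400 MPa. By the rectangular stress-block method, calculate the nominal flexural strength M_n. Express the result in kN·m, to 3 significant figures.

M_n ≈ 1360 kN·m

A_s = 8 × 616 = 4928 mm².
T = A_s f_y = 4928 × 400 = 1971200 N = 1971.2 kN.
From C = T: a = T/(0.85 f'_c b) = 1971200/(0.85 × 28.5 × 560) = 145.30 mm.
M_n = T(d − a/2) = 1971.2 kN × (765 − 72.65) mm = 1364.76 kN·m.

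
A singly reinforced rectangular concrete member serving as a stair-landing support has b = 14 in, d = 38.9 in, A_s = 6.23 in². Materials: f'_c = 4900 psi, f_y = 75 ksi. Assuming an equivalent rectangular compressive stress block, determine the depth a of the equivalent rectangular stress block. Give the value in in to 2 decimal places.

T = A_s f_y = 6.23 × 75 = 467.25 kips.
a = T/(0.85 f'_c b) = 467.25/(0.85 × 4.9 × 14) = 8.01 in.

a ≈ 8.01 in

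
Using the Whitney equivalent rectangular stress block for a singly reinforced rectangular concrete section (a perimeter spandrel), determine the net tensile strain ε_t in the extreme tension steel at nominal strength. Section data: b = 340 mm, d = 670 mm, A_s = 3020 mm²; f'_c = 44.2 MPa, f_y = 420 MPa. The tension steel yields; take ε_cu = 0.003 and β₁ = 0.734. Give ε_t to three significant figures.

a = A_s f_y/(0.85 f'_c b) = 99.30 mm.
β₁ = 0.734, so c = a/β₁ = 99.30/0.734 = 135.29 mm.
From the linear strain diagram with ε_cu = 0.003: ε_t = 0.003 (d − c)/c = 0.003 × (670 − 135.29)/135.29 = 0.0119.
Since ε_t ≥ 0.005, the section is tension-controlled.

ε_t ≈ 0.0119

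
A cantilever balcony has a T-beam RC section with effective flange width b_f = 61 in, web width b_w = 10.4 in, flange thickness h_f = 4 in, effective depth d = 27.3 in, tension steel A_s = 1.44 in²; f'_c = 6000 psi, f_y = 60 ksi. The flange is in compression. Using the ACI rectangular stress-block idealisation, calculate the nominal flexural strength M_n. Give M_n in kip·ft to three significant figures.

Tension: T = A_s f_y = 1.44 × 60 = 86.4 kips.
Try a within the flange: a = T/(0.85 f'_c b_f) = 86.4/(0.85 × 6 × 61) = 0.278 in.
Since a = 0.278 ≤ h_f = 4 in, the stress block lies entirely in the flange; analyse as a rectangular beam of width b_f.
M_n = T(d − a/2) = 86.4 × (27.3 − 0.139) = 2346.7 kip·in.
M_n = 2346.7/12 = 195.56 kip·ft.

M_n ≈ 196 kip·ft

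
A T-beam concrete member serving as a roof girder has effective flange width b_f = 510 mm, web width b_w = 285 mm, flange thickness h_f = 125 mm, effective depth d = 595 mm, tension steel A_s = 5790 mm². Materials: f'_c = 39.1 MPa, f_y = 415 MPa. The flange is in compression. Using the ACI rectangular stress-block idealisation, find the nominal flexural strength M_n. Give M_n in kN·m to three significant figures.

M_n ≈ 1260 kN·m

Tension: T = A_s f_y = 5790 × 415 = 2402850 N.
Try a within the flange: a = T/(0.85 f'_c b_f) = 2402850/(0.85 × 39.1 × 510) = 141.76 mm.
a = 141.76 > h_f = 125 mm: the block extends into the web. Split into flange-overhang and web parts.
C_f = 0.85 f'_c (b_f − b_w) h_f = 0.85 × 39.1 × (510 − 285) × 125 = 934734 N.
Remaining web compression depth: a_w = (T − C_f)/(0.85 f'_c b_w) = (2402850 − 934734)/(0.85 × 39.1 × 285) = 155.00 mm.
M_n = C_f(d − h_f/2) + (T − C_f)(d − a_w/2) = 934734 × (595 − 62.5) + 1468116 × (595 − 77.5) = 497.75 + 759.75 = 1257.50 × 10⁶ N·mm.
M_n = 1257.50 kN·m.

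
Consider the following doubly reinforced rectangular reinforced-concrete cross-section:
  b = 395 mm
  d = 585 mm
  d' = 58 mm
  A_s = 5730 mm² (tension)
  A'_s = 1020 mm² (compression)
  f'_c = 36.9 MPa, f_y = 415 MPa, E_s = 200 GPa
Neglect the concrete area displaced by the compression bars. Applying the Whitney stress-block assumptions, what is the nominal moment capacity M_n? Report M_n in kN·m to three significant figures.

M_n ≈ 1210 kN·m

Assume both tension and compression steel yield.
Net tension couple steel: A_s − A'_s = 4710 mm².
a = (A_s − A'_s) f_y / (0.85 f'_c b) = 1954650/(0.85 × 36.9 × 395) = 157.77 mm.
c = a/β₁ = 157.77/0.786 = 200.73 mm; ε'_s = 0.003(c − d')/c = 0.0021 ≥ f_y/E_s = 0.0021, so compression steel does yield.
M_n = (A_s − A'_s) f_y (d − a/2) + A'_s f_y (d − d') = [1954650 × (585 − 78.885) + 423300 × (585 − 58)] × 10⁻⁶ = 989.28 + 223.08 = 1212.36 kN·m.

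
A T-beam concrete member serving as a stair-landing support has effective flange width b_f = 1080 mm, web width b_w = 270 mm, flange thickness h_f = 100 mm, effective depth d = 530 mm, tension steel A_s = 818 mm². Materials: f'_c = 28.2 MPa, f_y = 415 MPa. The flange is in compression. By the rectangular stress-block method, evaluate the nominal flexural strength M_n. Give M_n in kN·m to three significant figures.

Tension: T = A_s f_y = 818 × 415 = 339470 N.
Try a within the flange: a = T/(0.85 f'_c b_f) = 339470/(0.85 × 28.2 × 1080) = 13.11 mm.
Since a = 13.11 ≤ h_f = 100 mm, the stress block lies entirely in the flange; analyse as a rectangular beam of width b_f.
M_n = T(d − a/2) = 339470 × (530 − 6.555) = 177.69 × 10⁶ N·mm.
M_n = 177.69 kN·m.

M_n ≈ 178 kN·m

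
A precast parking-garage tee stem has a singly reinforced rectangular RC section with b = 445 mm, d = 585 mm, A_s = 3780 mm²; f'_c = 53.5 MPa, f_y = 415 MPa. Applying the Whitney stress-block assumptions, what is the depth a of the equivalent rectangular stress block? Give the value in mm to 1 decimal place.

a ≈ 77.5 mm

T = A_s f_y = 3780 × 415 = 1568700 N = 1568.7 kN.
Setting C = 0.85 f'_c a b equal to T: a = 1568700/(0.85 × 53.5 × 445) = 77.5 mm.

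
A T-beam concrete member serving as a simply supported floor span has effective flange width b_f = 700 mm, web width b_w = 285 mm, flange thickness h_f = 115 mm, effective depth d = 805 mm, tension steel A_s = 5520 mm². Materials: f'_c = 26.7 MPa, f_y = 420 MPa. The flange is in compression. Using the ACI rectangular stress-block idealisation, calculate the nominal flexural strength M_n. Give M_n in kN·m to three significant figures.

Tension: T = A_s f_y = 5520 × 420 = 2318400 N.
Try a within the flange: a = T/(0.85 f'_c b_f) = 2318400/(0.85 × 26.7 × 700) = 145.94 mm.
a = 145.94 > h_f = 115 mm: the block extends into the web. Split into flange-overhang and web parts.
C_f = 0.85 f'_c (b_f − b_w) h_f = 0.85 × 26.7 × (700 − 285) × 115 = 1083119 N.
Remaining web compression depth: a_w = (T − C_f)/(0.85 f'_c b_w) = (2318400 − 1083119)/(0.85 × 26.7 × 285) = 190.98 mm.
M_n = C_f(d − h_f/2) + (T − C_f)(d − a_w/2) = 1083119 × (805 − 57.5) + 1235281 × (805 − 95.49) = 809.63 + 876.44 = 1686.07 × 10⁶ N·mm.
M_n = 1686.07 kN·m.

M_n ≈ 1690 kN·m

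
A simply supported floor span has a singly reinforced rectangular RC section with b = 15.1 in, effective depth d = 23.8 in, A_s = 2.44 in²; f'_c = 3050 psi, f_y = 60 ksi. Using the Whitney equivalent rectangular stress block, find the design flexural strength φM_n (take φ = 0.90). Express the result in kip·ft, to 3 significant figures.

T = A_s f_y = 2.44 × 60 = 146.4 kips.
a = T/(0.85 f'_c b) = 146.4/(0.85 × 3.05 × 15.1) = 3.740 in.
M_n = T(d − a/2) = 146.4 × (23.8 − 1.87) = 3210.6 kip·in = 3210.6/12 = 267.55 kip·ft.
φM_n = 0.90 × 267.55 = 240.80 kip·ft.

φM_n ≈ 241 kip·ft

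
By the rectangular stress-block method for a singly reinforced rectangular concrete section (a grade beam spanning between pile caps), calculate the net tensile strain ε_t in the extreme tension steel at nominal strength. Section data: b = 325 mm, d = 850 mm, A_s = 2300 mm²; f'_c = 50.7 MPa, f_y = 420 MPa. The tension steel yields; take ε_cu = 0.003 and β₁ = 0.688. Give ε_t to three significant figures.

ε_t ≈ 0.0224

a = A_s f_y/(0.85 f'_c b) = 68.97 mm.
β₁ = 0.688, so c = a/β₁ = 68.97/0.688 = 100.25 mm.
From the linear strain diagram with ε_cu = 0.003: ε_t = 0.003 (d − c)/c = 0.003 × (850 − 100.25)/100.25 = 0.0224.
Since ε_t ≥ 0.005, the section is tension-controlled.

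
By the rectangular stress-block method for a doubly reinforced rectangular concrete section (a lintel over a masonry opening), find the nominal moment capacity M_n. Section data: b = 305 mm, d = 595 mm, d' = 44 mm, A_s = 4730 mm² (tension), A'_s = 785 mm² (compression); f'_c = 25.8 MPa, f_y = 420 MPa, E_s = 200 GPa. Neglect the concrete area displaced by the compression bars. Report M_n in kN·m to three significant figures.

M_n ≈ 962 kN·m

Assume both tension and compression steel yield.
Net tension couple steel: A_s − A'_s = 3945 mm².
a = (A_s − A'_s) f_y / (0.85 f'_c b) = 1656900/(0.85 × 25.8 × 305) = 247.72 mm.
c = a/β₁ = 247.72/0.85 = 291.44 mm; ε'_s = 0.003(c − d')/c = 0.0025 ≥ f_y/E_s = 0.0021, so compression steel does yield.
M_n = (A_s − A'_s) f_y (d − a/2) + A'_s f_y (d − d') = [1656900 × (595 − 123.86) + 329700 × (595 − 44)] × 10⁻⁶ = 780.63 + 181.66 = 962.29 kN·m.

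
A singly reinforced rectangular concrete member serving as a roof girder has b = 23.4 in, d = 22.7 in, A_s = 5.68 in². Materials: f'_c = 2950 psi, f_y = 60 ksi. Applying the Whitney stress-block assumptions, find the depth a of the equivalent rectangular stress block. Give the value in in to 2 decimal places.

T = A_s f_y = 5.68 × 60 = 340.8 kips.
a = T/(0.85 f'_c b) = 340.8/(0.85 × 2.95 × 23.4) = 5.81 in.

a ≈ 5.81 in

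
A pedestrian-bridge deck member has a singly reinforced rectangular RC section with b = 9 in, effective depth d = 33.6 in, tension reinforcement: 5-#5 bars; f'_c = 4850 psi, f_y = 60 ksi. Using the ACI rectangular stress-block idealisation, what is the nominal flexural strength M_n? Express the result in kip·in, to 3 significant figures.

A_s = 5 × 0.31 = 1.55 in².
T = A_s f_y = 1.55 × 60 = 93 kips.
a = T/(0.85 f'_c b) = 93/(0.85 × 4.85 × 9) = 2.507 in.
M_n = T(d − a/2) = 93 × (33.6 − 1.2535) = 3008.2 kip·in.

M_n ≈ 3010 kip·in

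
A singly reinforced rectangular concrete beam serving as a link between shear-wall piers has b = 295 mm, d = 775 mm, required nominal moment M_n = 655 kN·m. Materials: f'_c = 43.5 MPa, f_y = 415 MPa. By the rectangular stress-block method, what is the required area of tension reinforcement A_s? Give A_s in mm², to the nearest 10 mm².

A_s ≈ 2150 mm²

With M_n = 0.85 f'_c a b (d − a/2), solve the quadratic for a:
a = d − √(d² − 2M_n/(0.85 f'_c b)) = 775 − √(775² − 2 × 655×10⁶/(0.85 × 43.5 × 295)) = 81.80 mm.
A_s = 0.85 f'_c a b / f_y = 0.85 × 43.5 × 81.80 × 295 / 415 = 2150.0 mm².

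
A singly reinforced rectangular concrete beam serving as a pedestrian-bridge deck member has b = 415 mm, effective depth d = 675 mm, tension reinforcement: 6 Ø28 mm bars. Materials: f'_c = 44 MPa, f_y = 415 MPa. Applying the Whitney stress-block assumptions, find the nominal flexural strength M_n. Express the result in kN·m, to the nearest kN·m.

A_s = 6 × 616 = 3696 mm².
T = A_s f_y = 3696 × 415 = 1533840 N = 1533.84 kN.
From C = T: a = T/(0.85 f'_c b) = 1533840/(0.85 × 44 × 415) = 98.82 mm.
M_n = T(d − a/2) = 1533.84 kN × (675 − 49.41) mm = 959.55 kN·m.

M_n ≈ 960 kN·m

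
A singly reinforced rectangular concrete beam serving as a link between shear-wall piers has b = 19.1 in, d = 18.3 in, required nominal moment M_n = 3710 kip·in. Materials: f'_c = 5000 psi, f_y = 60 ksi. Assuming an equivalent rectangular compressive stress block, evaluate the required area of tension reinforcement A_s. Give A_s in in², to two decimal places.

From M_n = 0.85 f'_c a b (d − a/2):
a = d − √(d² − 2M_n/(0.85 f'_c b)) = 18.3 − √(18.3² − 2 × 3710/(0.85 × 5 × 19.1)) = 2.696 in.
A_s = 0.85 f'_c a b / f_y = 0.85 × 5 × 2.696 × 19.1 / 60 = 3.647 in².

A_s ≈ 3.65 in²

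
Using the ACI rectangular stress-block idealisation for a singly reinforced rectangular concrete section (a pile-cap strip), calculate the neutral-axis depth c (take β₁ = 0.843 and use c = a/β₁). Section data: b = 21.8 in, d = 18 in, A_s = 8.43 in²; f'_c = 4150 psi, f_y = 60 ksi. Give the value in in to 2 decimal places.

T = A_s f_y = 8.43 × 60 = 505.8 kips.
a = T/(0.85 f'_c b) = 505.8/(0.85 × 4.15 × 21.8) = 6.5774 in.
With β₁ = 0.843, c = a/β₁ = 6.5774/0.843 = 7.80 in.

c ≈ 7.80 in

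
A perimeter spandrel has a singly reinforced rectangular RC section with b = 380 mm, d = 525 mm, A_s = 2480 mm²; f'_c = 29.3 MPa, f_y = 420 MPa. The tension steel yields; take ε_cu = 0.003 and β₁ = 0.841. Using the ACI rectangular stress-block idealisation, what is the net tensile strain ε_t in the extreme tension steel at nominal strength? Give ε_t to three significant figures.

a = A_s f_y/(0.85 f'_c b) = 110.06 mm.
β₁ = 0.841, so c = a/β₁ = 110.06/0.841 = 130.87 mm.
From the linear strain diagram with ε_cu = 0.003: ε_t = 0.003 (d − c)/c = 0.003 × (525 − 130.87)/130.87 = 0.00903.
Since ε_t ≥ 0.005, the section is tension-controlled.

ε_t ≈ 0.00903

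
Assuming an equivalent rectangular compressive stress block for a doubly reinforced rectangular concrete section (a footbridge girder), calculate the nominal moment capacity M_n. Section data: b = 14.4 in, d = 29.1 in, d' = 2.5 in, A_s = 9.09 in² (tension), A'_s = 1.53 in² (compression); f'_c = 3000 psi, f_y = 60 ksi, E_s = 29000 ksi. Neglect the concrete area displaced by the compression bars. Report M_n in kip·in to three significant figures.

M_n ≈ 12800 kip·in

Assume both steels yield.
a = (A_s − A'_s) f_y/(0.85 f'_c b) = (9.09 − 1.53) × 60/(0.85 × 3 × 14.4) = 12.353 in.
c = a/β₁ = 12.353/0.85 = 14.533 in; ε'_s = 0.003(c − d')/c = 0.0025 ≥ ε_y = 0.0021, so the compression steel yields.
M_n = (A_s − A'_s) f_y (d − a/2) + A'_s f_y (d − d') = 453.6 × (29.1 − 6.1765) + 91.8 × (29.1 − 2.5) = 10398.1 + 2441.9 = 12840.0 kip·in.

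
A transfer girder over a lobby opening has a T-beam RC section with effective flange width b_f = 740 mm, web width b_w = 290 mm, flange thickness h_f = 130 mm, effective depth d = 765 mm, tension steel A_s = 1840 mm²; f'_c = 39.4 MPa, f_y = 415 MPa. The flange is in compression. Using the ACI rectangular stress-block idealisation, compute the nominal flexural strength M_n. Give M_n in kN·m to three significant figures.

Tension: T = A_s f_y = 1840 × 415 = 763600 N.
Try a within the flange: a = T/(0.85 f'_c b_f) = 763600/(0.85 × 39.4 × 740) = 30.81 mm.
Since a = 30.81 ≤ h_f = 130 mm, the stress block lies entirely in the flange; analyse as a rectangular beam of width b_f.
M_n = T(d − a/2) = 763600 × (765 − 15.405) = 572.39 × 10⁶ N·mm.
M_n = 572.39 kN·m.

M_n ≈ 572 kN·m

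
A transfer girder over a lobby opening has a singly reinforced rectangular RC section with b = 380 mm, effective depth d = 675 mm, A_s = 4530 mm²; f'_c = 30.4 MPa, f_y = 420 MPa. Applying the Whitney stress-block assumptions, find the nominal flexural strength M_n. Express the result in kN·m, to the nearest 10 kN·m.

T = A_s f_y = 4530 × 420 = 1902600 N = 1902.6 kN.
From C = T: a = T/(0.85 f'_c b) = 1902600/(0.85 × 30.4 × 380) = 193.76 mm.
M_n = T(d − a/2) = 1902.6 kN × (675 − 96.88) mm = 1099.93 kN·m.

M_n ≈ 1100 kN·m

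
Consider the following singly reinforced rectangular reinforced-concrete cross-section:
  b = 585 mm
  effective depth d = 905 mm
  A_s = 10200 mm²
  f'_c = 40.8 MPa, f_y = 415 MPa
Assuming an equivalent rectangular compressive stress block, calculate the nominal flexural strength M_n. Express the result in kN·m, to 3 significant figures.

M_n ≈ 3390 kN·m

T = A_s f_y = 10200 × 415 = 4233000 N = 4233 kN.
From C = T: a = T/(0.85 f'_c b) = 4233000/(0.85 × 40.8 × 585) = 208.65 mm.
M_n = T(d − a/2) = 4233 kN × (905 − 104.325) mm = 3389.26 kN·m.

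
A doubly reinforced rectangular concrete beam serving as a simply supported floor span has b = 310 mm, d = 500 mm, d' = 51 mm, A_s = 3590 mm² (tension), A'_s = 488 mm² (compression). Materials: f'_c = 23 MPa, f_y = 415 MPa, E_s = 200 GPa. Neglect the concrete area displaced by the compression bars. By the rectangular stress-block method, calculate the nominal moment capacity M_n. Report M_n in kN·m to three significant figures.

Assume both tension and compression steel yield.
Net tension couple steel: A_s − A'_s = 3102 mm².
a = (A_s − A'_s) f_y / (0.85 f'_c b) = 1287330/(0.85 × 23 × 310) = 212.41 mm.
c = a/β₁ = 212.41/0.85 = 249.89 mm; ε'_s = 0.003(c − d')/c = 0.0024 ≥ f_y/E_s = 0.0021, so compression steel does yield.
M_n = (A_s − A'_s) f_y (d − a/2) + A'_s f_y (d − d') = [1287330 × (500 − 106.205) + 202520 × (500 − 51)] × 10⁻⁶ = 506.94 + 90.93 = 597.87 kN·m.

M_n ≈ 598 kN·m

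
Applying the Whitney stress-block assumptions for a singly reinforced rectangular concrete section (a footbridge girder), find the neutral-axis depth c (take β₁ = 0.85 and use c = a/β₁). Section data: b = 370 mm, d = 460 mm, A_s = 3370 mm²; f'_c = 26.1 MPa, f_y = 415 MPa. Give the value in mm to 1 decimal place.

c ≈ 200.4 mm

T = A_s f_y = 3370 × 415 = 1398550 N = 1398.55 kN.
Setting C = 0.85 f'_c a b equal to T: a = 1398550/(0.85 × 26.1 × 370) = 170.379 mm.
With β₁ = 0.85, c = a/β₁ = 170.379/0.85 = 200.4 mm.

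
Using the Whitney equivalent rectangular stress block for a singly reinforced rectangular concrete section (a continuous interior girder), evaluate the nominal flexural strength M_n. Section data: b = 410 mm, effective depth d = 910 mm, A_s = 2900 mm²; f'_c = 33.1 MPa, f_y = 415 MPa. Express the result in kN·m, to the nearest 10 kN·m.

M_n ≈ 1030 kN·m

T = A_s f_y = 2900 × 415 = 1203500 N = 1203.5 kN.
From C = T: a = T/(0.85 f'_c b) = 1203500/(0.85 × 33.1 × 410) = 104.33 mm.
M_n = T(d − a/2) = 1203.5 kN × (910 − 52.165) mm = 1032.40 kN·m.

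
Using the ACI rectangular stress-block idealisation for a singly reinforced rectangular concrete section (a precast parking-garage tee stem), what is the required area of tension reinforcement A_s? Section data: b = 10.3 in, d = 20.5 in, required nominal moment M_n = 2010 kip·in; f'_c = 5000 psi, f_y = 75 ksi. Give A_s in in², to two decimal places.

A_s ≈ 1.39 in²

From M_n = 0.85 f'_c a b (d − a/2):
a = d − √(d² − 2M_n/(0.85 f'_c b)) = 20.5 − √(20.5² − 2 × 2010/(0.85 × 5 × 10.3)) = 2.378 in.
A_s = 0.85 f'_c a b / f_y = 0.85 × 5 × 2.378 × 10.3 / 75 = 1.388 in².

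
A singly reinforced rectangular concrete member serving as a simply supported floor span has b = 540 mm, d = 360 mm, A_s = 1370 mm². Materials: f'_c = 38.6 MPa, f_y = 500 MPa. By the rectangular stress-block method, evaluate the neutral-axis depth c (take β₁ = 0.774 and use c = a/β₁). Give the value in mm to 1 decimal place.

c ≈ 50.0 mm

T = A_s f_y = 1370 × 500 = 685000 N = 685 kN.
Setting C = 0.85 f'_c a b equal to T: a = 685000/(0.85 × 38.6 × 540) = 38.663 mm.
With β₁ = 0.774, c = a/β₁ = 38.663/0.774 = 50.0 mm.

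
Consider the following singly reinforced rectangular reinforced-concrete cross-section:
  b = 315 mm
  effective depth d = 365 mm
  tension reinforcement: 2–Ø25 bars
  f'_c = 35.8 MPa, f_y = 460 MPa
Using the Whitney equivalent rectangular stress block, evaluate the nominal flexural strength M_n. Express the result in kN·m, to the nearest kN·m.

A_s = 2 × 491 = 982 mm².
T = A_s f_y = 982 × 460 = 451720 N = 451.72 kN.
From C = T: a = T/(0.85 f'_c b) = 451720/(0.85 × 35.8 × 315) = 47.13 mm.
M_n = T(d − a/2) = 451.72 kN × (365 − 23.565) mm = 154.23 kN·m.

M_n ≈ 154 kN·m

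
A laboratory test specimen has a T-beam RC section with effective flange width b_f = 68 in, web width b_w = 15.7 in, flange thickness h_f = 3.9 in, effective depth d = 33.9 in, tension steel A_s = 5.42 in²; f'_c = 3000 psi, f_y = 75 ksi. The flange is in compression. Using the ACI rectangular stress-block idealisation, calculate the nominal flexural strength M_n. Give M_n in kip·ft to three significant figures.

Tension: T = A_s f_y = 5.42 × 75 = 406.5 kips.
Try a within the flange: a = T/(0.85 f'_c b_f) = 406.5/(0.85 × 3 × 68) = 2.344 in.
Since a = 2.344 ≤ h_f = 3.9 in, the stress block lies entirely in the flange; analyse as a rectangular beam of width b_f.
M_n = T(d − a/2) = 406.5 × (33.9 − 1.172) = 13303.9 kip·in.
M_n = 13303.9/12 = 1108.66 kip·ft.

M_n ≈ 1110 kip·ft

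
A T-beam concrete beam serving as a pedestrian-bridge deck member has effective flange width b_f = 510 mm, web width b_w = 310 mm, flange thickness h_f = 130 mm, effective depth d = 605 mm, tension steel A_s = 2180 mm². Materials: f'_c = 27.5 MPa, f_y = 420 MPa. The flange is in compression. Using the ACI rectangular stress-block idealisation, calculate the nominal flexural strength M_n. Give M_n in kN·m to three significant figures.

M_n ≈ 519 kN·m

Tension: T = A_s f_y = 2180 × 420 = 915600 N.
Try a within the flange: a = T/(0.85 f'_c b_f) = 915600/(0.85 × 27.5 × 510) = 76.80 mm.
Since a = 76.80 ≤ h_f = 130 mm, the stress block lies entirely in the flange; analyse as a rectangular beam of width b_f.
M_n = T(d − a/2) = 915600 × (605 − 38.4) = 518.78 × 10⁶ N·mm.
M_n = 518.78 kN·m.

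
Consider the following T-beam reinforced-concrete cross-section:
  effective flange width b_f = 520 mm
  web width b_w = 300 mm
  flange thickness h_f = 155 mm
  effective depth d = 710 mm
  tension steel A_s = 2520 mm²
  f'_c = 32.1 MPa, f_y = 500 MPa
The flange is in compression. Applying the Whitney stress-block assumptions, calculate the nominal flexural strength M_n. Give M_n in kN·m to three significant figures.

M_n ≈ 839 kN·m

Tension: T = A_s f_y = 2520 × 500 = 1260000 N.
Try a within the flange: a = T/(0.85 f'_c b_f) = 1260000/(0.85 × 32.1 × 520) = 88.81 mm.
Since a = 88.81 ≤ h_f = 155 mm, the stress block lies entirely in the flange; analyse as a rectangular beam of width b_f.
M_n = T(d − a/2) = 1260000 × (710 − 44.405) = 838.65 × 10⁶ N·mm.
M_n = 838.65 kN·m.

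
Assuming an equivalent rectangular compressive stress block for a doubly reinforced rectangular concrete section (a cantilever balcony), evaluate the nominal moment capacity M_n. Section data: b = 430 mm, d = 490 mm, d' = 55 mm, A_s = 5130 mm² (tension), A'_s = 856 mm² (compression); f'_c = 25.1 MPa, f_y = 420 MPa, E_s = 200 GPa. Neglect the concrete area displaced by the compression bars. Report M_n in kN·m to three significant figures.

Assume both tension and compression steel yield.
Net tension couple steel: A_s − A'_s = 4274 mm².
a = (A_s − A'_s) f_y / (0.85 f'_c b) = 1795080/(0.85 × 25.1 × 430) = 195.67 mm.
c = a/β₁ = 195.67/0.85 = 230.20 mm; ε'_s = 0.003(c − d')/c = 0.0023 ≥ f_y/E_s = 0.0021, so compression steel does yield.
M_n = (A_s − A'_s) f_y (d − a/2) + A'_s f_y (d − d') = [1795080 × (490 − 97.835) + 359520 × (490 − 55)] × 10⁻⁶ = 703.97 + 156.39 = 860.36 kN·m.

M_n ≈ 860 kN·m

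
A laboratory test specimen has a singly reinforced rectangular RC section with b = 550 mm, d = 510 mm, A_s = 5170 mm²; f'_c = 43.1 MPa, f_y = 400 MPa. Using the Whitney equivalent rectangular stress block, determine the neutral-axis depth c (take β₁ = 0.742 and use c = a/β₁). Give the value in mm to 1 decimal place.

T = A_s f_y = 5170 × 400 = 2068000 N = 2068 kN.
Setting C = 0.85 f'_c a b equal to T: a = 2068000/(0.85 × 43.1 × 550) = 102.634 mm.
With β₁ = 0.742, c = a/β₁ = 102.634/0.742 = 138.3 mm.

c ≈ 138.3 mm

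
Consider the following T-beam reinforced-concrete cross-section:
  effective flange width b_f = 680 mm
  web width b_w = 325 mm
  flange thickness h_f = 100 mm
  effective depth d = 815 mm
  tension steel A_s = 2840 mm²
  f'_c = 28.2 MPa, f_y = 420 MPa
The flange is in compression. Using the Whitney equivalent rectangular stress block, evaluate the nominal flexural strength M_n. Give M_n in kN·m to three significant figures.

Tension: T = A_s f_y = 2840 × 420 = 1192800 N.
Try a within the flange: a = T/(0.85 f'_c b_f) = 1192800/(0.85 × 28.2 × 680) = 73.18 mm.
Since a = 73.18 ≤ h_f = 100 mm, the stress block lies entirely in the flange; analyse as a rectangular beam of width b_f.
M_n = T(d − a/2) = 1192800 × (815 − 36.59) = 928.49 × 10⁶ N·mm.
M_n = 928.49 kN·m.

M_n ≈ 928 kN·m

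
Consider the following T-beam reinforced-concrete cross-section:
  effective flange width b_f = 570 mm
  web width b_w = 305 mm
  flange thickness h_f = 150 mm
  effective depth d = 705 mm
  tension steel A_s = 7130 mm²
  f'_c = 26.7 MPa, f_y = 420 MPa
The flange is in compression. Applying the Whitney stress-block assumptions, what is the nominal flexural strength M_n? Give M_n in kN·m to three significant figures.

M_n ≈ 1730 kN·m

Tension: T = A_s f_y = 7130 × 420 = 2994600 N.
Try a within the flange: a = T/(0.85 f'_c b_f) = 2994600/(0.85 × 26.7 × 570) = 231.49 mm.
a = 231.49 > h_f = 150 mm: the block extends into the web. Split into flange-overhang and web parts.
C_f = 0.85 f'_c (b_f − b_w) h_f = 0.85 × 26.7 × (570 − 305) × 150 = 902126 N.
Remaining web compression depth: a_w = (T − C_f)/(0.85 f'_c b_w) = (2994600 − 902126)/(0.85 × 26.7 × 305) = 302.29 mm.
M_n = C_f(d − h_f/2) + (T − C_f)(d − a_w/2) = 902126 × (705 − 75) + 2092474 × (705 − 151.145) = 568.34 + 1158.93 = 1727.27 × 10⁶ N·mm.
M_n = 1727.27 kN·m.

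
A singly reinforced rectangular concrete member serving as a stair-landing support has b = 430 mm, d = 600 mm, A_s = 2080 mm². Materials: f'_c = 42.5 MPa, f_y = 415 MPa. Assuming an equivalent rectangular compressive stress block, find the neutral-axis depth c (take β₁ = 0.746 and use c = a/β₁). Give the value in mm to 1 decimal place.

T = A_s f_y = 2080 × 415 = 863200 N = 863.2 kN.
Setting C = 0.85 f'_c a b equal to T: a = 863200/(0.85 × 42.5 × 430) = 55.569 mm.
With β₁ = 0.746, c = a/β₁ = 55.569/0.746 = 74.5 mm.

c ≈ 74.5 mm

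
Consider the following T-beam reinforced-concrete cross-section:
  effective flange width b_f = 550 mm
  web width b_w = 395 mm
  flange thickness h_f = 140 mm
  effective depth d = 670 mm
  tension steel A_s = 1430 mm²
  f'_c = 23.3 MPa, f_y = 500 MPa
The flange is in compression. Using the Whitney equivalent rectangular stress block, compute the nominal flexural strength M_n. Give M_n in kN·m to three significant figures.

Tension: T = A_s f_y = 1430 × 500 = 715000 N.
Try a within the flange: a = T/(0.85 f'_c b_f) = 715000/(0.85 × 23.3 × 550) = 65.64 mm.
Since a = 65.64 ≤ h_f = 140 mm, the stress block lies entirely in the flange; analyse as a rectangular beam of width b_f.
M_n = T(d − a/2) = 715000 × (670 − 32.82) = 455.58 × 10⁶ N·mm.
M_n = 455.58 kN·m.

M_n ≈ 456 kN·m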